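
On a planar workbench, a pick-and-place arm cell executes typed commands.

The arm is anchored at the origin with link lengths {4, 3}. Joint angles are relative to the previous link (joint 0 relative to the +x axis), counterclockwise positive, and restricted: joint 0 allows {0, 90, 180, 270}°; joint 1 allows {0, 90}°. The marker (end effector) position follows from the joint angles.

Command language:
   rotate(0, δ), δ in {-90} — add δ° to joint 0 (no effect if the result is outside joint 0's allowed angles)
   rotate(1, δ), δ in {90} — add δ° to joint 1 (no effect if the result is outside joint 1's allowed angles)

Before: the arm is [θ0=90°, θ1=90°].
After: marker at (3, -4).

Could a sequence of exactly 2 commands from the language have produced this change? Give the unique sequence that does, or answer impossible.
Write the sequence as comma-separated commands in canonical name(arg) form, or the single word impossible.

t0: [θ0=90°, θ1=90°]
step 1 (rotate(0, -90)): [θ0=0°, θ1=90°]
step 2 (rotate(0, -90)): [θ0=270°, θ1=90°]
uniquely the one of 4 2-step routes that fits.

rotate(0, -90), rotate(0, -90)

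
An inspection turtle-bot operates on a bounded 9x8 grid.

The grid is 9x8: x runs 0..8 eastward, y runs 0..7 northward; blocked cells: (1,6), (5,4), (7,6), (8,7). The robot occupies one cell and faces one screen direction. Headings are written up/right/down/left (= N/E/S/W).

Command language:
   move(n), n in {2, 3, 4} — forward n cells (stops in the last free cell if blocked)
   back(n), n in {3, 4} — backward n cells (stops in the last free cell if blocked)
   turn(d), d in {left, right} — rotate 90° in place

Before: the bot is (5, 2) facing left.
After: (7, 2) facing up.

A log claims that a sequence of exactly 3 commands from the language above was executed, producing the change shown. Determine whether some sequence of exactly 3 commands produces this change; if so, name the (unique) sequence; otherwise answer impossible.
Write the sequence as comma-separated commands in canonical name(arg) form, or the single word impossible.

key: order matters: swapping move(2) and turn(right) lands elsewhere
from: (5, 2) facing left
step 1 (move(2)): (3, 2) facing left
step 2 (back(4)): (7, 2) facing left
step 3 (turn(right)): (7, 2) facing up
uniquely the one of 343 3-step routes that fits.

move(2), back(4), turn(right)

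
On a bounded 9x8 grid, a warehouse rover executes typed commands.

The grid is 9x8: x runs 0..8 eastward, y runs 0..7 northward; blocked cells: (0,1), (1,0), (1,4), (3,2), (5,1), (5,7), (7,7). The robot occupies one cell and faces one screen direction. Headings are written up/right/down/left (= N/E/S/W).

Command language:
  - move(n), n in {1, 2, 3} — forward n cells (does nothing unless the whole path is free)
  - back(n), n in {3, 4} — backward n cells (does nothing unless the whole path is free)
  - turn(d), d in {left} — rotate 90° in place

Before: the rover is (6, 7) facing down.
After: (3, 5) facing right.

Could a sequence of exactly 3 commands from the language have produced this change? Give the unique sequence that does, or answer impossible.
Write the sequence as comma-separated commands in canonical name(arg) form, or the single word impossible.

move(2), turn(left), back(3)

key: cell and facing (now E) both changed — the 3 commands mix motion and turning
initial: (6, 7) facing down
t=1 move(2) ⇒ (6, 5) facing down
t=2 turn(left) ⇒ (6, 5) facing right
t=3 back(3) ⇒ (3, 5) facing right
no rival 3-sequence matches.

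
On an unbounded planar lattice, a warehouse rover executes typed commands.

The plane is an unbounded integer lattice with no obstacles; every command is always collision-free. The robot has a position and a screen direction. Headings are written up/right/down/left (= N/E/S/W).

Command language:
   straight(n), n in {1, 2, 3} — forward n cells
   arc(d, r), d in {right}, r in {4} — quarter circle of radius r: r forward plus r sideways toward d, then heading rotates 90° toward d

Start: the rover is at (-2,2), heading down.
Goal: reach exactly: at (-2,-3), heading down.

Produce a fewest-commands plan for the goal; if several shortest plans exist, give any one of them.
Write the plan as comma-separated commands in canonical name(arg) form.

straight(3), straight(2)

t0: at (-2,2), heading down
1. straight(3) → at (-2,-1), heading down
2. straight(2) → at (-2,-3), heading down
shorter routes all fall short; 2 is best.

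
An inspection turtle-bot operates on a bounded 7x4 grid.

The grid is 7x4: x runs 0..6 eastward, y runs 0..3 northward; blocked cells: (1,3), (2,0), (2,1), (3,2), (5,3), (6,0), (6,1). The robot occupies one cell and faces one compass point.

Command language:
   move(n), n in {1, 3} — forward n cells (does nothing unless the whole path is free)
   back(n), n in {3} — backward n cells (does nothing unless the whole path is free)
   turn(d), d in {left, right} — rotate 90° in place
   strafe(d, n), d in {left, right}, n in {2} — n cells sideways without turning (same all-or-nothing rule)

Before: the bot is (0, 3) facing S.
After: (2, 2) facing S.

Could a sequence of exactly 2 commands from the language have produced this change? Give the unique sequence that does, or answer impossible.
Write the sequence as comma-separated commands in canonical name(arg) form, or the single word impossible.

key: heading stays S — no command in the sequence turns
start: (0, 3) facing S
[1] after move(1): (0, 2) facing S
[2] after strafe(left, 2): (2, 2) facing S
uniquely the one of 49 2-step routes that fits.

move(1), strafe(left, 2)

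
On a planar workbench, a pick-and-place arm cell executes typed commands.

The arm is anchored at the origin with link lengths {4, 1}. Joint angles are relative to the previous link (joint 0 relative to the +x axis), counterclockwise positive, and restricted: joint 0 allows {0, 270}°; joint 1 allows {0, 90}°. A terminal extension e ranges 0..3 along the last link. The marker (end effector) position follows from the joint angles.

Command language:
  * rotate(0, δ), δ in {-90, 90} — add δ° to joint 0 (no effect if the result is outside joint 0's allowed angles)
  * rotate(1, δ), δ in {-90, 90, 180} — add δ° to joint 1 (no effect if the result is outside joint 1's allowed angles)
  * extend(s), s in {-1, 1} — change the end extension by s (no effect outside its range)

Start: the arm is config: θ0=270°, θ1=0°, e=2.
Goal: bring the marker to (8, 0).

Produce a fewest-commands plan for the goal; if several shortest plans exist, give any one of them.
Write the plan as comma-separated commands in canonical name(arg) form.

rotate(0, 90), extend(1)

from: config: θ0=270°, θ1=0°, e=2
1. rotate(0, 90) → config: θ0=0°, θ1=0°, e=2
2. extend(1) → config: θ0=0°, θ1=0°, e=3
no 1-step plan works, so 2 is optimal.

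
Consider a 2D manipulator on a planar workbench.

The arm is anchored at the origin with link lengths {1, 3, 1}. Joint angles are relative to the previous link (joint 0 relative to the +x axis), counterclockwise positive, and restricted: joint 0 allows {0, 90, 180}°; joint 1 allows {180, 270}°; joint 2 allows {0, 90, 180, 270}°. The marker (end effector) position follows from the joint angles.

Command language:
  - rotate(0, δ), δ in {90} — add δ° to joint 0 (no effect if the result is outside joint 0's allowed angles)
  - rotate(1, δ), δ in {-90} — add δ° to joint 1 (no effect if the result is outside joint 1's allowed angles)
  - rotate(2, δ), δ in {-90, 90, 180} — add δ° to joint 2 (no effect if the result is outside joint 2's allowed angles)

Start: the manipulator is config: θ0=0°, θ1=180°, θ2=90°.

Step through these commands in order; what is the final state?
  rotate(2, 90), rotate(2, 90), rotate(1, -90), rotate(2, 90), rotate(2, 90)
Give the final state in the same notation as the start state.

from: config: θ0=0°, θ1=180°, θ2=90°
[1] after rotate(2, 90): config: θ0=0°, θ1=180°, θ2=180°
[2] after rotate(2, 90): config: θ0=0°, θ1=180°, θ2=270°
[3] after rotate(1, -90): config: θ0=0°, θ1=180°, θ2=270°
[4] after rotate(2, 90): config: θ0=0°, θ1=180°, θ2=0°
[5] after rotate(2, 90): config: θ0=0°, θ1=180°, θ2=90°

config: θ0=0°, θ1=180°, θ2=90°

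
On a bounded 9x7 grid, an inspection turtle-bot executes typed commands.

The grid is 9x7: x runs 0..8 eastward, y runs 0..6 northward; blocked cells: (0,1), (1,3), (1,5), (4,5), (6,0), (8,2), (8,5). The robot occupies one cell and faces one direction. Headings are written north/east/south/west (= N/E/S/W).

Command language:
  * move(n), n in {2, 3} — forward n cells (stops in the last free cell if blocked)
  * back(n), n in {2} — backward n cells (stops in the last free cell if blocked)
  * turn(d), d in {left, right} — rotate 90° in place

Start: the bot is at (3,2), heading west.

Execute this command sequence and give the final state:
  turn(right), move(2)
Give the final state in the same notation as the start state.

initial: at (3,2), heading west
[1] after turn(right): at (3,2), heading north
[2] after move(2): at (3,4), heading north

at (3,4), heading north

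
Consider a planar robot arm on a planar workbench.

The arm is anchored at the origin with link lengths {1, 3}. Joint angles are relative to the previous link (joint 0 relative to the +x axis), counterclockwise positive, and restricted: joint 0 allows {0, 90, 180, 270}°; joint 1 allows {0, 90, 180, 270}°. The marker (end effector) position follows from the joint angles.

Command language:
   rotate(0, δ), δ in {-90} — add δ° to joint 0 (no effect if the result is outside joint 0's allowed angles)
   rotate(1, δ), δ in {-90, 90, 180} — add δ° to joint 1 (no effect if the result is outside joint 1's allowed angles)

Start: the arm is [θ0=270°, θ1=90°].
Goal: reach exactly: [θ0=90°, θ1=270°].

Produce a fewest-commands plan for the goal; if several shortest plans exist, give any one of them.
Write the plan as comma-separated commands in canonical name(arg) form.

t0: [θ0=270°, θ1=90°]
step 1 (rotate(1, 180)): [θ0=270°, θ1=270°]
step 2 (rotate(0, -90)): [θ0=180°, θ1=270°]
step 3 (rotate(0, -90)): [θ0=90°, θ1=270°]
no 2-step plan works, so 3 is optimal.

rotate(1, 180), rotate(0, -90), rotate(0, -90)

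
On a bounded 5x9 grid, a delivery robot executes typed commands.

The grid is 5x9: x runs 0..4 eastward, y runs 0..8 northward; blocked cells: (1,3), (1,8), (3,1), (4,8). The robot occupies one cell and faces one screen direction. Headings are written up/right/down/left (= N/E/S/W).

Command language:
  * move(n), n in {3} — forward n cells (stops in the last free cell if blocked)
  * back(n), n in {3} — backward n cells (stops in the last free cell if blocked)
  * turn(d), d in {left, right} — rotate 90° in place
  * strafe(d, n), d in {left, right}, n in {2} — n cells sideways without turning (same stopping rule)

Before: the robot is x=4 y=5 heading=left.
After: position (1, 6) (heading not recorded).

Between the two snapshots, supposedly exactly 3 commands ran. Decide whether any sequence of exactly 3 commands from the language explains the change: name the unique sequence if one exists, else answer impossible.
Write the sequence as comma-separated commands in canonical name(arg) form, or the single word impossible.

move(3), strafe(left, 2), strafe(right, 2)

key: strafe(left, 2) is stopped early by the blocked cell at (1,3)
initial: x=4 y=5 heading=left
step 1 (move(3)): x=1 y=5 heading=left
step 2 (strafe(left, 2)): x=1 y=4 heading=left
step 3 (strafe(right, 2)): x=1 y=6 heading=left
all 216 alternatives checked — unique.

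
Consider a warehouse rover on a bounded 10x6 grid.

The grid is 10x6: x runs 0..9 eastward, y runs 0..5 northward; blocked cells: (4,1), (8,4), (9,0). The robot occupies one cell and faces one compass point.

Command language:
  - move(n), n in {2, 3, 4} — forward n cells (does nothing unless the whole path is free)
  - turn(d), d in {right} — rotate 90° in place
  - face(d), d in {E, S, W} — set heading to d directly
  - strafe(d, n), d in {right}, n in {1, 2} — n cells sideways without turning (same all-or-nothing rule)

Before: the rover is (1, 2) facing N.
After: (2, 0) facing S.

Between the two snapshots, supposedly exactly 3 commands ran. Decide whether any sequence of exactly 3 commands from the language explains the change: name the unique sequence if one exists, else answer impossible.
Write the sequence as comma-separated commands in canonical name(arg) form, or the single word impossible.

strafe(right, 1), face(S), move(2)

key: running move(2) before strafe(right, 1) would end elsewhere — order is forced
begin: (1, 2) facing N
[1] after strafe(right, 1): (2, 2) facing N
[2] after face(S): (2, 2) facing S
[3] after move(2): (2, 0) facing S
uniquely the one of 729 3-step routes that fits.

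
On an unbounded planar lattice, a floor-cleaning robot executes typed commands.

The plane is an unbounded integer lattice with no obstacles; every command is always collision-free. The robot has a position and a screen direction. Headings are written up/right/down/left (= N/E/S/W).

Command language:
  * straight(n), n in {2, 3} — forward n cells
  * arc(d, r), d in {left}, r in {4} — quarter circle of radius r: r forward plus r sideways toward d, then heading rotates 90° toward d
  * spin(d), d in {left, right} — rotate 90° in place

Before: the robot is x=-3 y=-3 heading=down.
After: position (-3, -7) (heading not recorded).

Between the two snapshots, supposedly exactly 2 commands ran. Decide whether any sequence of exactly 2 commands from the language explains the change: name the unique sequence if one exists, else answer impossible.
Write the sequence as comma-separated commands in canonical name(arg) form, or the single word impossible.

from: x=-3 y=-3 heading=down
step 1 (straight(2)): x=-3 y=-5 heading=down
step 2 (straight(2)): x=-3 y=-7 heading=down
all 25 alternatives checked — unique.

straight(2), straight(2)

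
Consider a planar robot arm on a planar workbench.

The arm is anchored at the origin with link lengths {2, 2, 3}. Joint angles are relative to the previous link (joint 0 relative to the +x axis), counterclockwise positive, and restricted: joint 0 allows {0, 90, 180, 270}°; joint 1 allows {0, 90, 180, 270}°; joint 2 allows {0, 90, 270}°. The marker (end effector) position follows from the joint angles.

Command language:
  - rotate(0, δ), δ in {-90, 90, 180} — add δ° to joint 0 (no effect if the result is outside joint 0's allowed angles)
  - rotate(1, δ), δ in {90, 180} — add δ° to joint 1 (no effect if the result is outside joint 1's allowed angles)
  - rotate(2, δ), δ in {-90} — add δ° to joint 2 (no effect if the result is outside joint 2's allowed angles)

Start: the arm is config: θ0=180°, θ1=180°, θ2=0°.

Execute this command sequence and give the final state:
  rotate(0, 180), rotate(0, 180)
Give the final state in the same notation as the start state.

config: θ0=180°, θ1=180°, θ2=0°

from: config: θ0=180°, θ1=180°, θ2=0°
1. rotate(0, 180) → config: θ0=0°, θ1=180°, θ2=0°
2. rotate(0, 180) → config: θ0=180°, θ1=180°, θ2=0°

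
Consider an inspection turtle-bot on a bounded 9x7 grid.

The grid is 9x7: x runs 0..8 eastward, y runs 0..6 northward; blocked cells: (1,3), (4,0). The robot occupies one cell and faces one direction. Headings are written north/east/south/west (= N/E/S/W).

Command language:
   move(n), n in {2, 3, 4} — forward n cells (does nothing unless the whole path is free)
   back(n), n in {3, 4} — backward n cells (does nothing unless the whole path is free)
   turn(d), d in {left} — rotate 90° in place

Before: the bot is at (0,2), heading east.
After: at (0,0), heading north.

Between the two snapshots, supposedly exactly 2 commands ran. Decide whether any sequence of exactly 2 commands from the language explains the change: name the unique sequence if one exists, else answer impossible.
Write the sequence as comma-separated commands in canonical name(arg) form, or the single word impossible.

every 2-command combo misses the target.

impossible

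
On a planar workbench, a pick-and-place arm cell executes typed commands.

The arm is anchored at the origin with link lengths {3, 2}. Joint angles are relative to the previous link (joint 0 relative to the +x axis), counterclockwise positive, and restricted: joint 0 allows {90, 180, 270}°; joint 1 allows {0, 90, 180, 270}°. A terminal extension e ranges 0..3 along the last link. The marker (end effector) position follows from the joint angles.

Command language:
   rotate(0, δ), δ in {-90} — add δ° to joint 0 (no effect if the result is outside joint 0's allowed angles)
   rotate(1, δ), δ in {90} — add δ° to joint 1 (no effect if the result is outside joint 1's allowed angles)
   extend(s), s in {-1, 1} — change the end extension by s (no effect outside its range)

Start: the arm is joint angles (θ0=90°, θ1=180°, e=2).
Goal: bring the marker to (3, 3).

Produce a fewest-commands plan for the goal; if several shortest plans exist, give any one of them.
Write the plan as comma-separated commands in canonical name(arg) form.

rotate(1, 90), extend(-1)

initial: joint angles (θ0=90°, θ1=180°, e=2)
1. rotate(1, 90) → joint angles (θ0=90°, θ1=270°, e=2)
2. extend(-1) → joint angles (θ0=90°, θ1=270°, e=1)
no 1-step plan works, so 2 is optimal.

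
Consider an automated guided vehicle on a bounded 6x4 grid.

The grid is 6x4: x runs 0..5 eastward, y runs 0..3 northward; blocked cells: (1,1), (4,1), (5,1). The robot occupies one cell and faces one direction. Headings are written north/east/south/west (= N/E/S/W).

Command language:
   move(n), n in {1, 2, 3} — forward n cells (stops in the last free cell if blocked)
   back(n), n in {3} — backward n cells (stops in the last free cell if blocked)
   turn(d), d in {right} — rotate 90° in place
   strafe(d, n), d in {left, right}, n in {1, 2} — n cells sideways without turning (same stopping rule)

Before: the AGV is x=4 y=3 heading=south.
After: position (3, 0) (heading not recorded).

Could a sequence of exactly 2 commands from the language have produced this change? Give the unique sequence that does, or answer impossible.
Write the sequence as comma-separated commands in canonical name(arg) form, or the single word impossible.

key: running move(3) before strafe(right, 1) would end elsewhere — order is forced
initial: x=4 y=3 heading=south
[1] after strafe(right, 1): x=3 y=3 heading=south
[2] after move(3): x=3 y=0 heading=south
all 81 alternatives checked — unique.

strafe(right, 1), move(3)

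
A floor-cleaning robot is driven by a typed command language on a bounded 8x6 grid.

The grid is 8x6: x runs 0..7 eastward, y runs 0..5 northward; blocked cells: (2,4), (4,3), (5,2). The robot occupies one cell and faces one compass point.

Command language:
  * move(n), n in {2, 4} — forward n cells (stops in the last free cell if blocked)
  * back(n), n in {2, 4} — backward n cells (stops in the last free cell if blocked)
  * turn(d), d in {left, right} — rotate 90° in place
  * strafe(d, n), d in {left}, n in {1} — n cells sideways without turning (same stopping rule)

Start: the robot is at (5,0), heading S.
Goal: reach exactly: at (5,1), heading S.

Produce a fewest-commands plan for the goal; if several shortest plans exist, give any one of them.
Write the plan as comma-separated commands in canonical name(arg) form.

initial: at (5,0), heading S
step 1 (back(2)): at (5,1), heading S
nothing shorter than 1 reaches the goal.

back(2)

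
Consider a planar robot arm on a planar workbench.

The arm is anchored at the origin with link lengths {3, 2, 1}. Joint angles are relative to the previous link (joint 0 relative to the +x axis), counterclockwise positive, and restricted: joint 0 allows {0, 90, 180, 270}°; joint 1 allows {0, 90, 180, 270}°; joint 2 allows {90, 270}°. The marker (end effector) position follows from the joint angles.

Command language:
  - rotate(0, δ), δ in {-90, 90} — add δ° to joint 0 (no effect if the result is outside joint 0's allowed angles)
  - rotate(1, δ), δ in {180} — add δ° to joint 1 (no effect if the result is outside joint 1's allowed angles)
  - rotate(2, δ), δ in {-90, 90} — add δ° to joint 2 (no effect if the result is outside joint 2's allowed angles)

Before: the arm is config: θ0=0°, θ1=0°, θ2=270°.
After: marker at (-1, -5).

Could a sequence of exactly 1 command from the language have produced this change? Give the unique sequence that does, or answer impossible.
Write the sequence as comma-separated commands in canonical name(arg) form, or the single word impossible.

t0: config: θ0=0°, θ1=0°, θ2=270°
step 1 (rotate(0, -90)): config: θ0=270°, θ1=0°, θ2=270°
all 5 alternatives checked — unique.

rotate(0, -90)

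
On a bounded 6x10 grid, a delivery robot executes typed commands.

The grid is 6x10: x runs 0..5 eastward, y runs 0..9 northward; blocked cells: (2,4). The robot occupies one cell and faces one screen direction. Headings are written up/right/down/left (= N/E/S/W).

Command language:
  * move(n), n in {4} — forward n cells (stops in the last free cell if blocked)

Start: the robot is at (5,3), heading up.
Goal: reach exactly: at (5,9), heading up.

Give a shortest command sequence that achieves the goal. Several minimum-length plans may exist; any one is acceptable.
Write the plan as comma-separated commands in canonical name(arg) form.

start: at (5,3), heading up
1. move(4) → at (5,7), heading up
2. move(4) → at (5,9), heading up
minimal: 2 command(s), checked below 2.

move(4), move(4)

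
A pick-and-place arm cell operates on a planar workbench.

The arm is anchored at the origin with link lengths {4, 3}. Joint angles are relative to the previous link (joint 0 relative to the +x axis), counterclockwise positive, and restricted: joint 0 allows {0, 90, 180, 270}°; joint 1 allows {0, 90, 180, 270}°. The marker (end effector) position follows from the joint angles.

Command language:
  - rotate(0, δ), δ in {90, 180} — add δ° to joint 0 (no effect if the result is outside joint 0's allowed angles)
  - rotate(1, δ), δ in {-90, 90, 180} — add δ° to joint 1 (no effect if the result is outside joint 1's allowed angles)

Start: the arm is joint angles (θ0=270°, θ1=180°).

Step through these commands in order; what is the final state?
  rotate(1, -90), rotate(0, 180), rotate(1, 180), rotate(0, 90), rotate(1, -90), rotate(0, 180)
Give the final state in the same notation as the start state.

joint angles (θ0=0°, θ1=180°)

from: joint angles (θ0=270°, θ1=180°)
t=1 rotate(1, -90) ⇒ joint angles (θ0=270°, θ1=90°)
t=2 rotate(0, 180) ⇒ joint angles (θ0=90°, θ1=90°)
t=3 rotate(1, 180) ⇒ joint angles (θ0=90°, θ1=270°)
t=4 rotate(0, 90) ⇒ joint angles (θ0=180°, θ1=270°)
t=5 rotate(1, -90) ⇒ joint angles (θ0=180°, θ1=180°)
t=6 rotate(0, 180) ⇒ joint angles (θ0=0°, θ1=180°)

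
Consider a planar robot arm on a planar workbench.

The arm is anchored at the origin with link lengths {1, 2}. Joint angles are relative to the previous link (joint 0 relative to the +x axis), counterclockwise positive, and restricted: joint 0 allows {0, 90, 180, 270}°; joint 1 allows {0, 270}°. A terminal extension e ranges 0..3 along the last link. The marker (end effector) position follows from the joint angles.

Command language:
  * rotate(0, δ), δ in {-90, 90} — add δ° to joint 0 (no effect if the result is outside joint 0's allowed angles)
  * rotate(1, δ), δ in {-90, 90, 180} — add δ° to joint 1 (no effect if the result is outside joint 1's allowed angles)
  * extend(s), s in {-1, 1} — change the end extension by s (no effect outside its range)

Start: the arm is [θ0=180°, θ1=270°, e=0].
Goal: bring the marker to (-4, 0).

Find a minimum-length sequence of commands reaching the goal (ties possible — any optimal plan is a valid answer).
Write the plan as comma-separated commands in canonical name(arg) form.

from: [θ0=180°, θ1=270°, e=0]
t=1 rotate(1, 90) ⇒ [θ0=180°, θ1=0°, e=0]
t=2 extend(1) ⇒ [θ0=180°, θ1=0°, e=1]
minimal: 2 command(s), checked below 2.

rotate(1, 90), extend(1)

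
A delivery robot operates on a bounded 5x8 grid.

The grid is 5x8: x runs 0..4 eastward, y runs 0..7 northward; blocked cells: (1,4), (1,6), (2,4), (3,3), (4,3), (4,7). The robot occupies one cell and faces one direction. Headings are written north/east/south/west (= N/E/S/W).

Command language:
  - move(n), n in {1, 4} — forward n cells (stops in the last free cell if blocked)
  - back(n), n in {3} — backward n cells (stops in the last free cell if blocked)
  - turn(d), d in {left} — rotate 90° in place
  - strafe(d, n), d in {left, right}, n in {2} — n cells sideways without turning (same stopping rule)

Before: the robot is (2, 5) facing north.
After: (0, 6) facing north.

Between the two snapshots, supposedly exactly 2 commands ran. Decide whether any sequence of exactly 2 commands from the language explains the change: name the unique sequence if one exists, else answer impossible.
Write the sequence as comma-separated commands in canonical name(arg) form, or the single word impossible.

key: heading stays N — no command in the sequence turns
start: (2, 5) facing north
step 1 (strafe(left, 2)): (0, 5) facing north
step 2 (move(1)): (0, 6) facing north
uniquely the one of 36 2-step routes that fits.

strafe(left, 2), move(1)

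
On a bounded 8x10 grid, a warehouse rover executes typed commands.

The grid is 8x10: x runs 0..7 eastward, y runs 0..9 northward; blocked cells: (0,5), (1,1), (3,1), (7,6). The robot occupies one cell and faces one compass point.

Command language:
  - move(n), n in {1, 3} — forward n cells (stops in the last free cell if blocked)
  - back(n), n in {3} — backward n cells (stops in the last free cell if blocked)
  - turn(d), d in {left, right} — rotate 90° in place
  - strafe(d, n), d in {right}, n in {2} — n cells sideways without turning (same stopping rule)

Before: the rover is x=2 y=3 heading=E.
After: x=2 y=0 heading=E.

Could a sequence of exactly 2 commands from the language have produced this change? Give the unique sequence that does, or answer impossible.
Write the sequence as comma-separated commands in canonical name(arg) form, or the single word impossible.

key: the second strafe(right, 2) runs into the grid edge before its full distance
initial: x=2 y=3 heading=E
step 1 (strafe(right, 2)): x=2 y=1 heading=E
step 2 (strafe(right, 2)): x=2 y=0 heading=E
no other 2-command option fits: unique.

strafe(right, 2), strafe(right, 2)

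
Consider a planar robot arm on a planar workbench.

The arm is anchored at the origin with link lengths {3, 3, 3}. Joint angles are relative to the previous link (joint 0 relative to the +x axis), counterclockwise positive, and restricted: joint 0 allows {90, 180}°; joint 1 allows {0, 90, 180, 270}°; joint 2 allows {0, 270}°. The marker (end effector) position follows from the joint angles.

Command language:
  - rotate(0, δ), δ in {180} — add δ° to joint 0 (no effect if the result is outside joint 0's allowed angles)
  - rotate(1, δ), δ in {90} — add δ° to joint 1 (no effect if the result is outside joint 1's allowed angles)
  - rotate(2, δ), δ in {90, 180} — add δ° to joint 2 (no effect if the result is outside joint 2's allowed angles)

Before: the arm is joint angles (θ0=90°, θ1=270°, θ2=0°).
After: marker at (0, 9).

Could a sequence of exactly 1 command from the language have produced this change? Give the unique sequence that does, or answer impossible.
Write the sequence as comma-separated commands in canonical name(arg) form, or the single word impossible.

from: joint angles (θ0=90°, θ1=270°, θ2=0°)
t=1 rotate(1, 90) ⇒ joint angles (θ0=90°, θ1=0°, θ2=0°)
all 4 alternatives checked — unique.

rotate(1, 90)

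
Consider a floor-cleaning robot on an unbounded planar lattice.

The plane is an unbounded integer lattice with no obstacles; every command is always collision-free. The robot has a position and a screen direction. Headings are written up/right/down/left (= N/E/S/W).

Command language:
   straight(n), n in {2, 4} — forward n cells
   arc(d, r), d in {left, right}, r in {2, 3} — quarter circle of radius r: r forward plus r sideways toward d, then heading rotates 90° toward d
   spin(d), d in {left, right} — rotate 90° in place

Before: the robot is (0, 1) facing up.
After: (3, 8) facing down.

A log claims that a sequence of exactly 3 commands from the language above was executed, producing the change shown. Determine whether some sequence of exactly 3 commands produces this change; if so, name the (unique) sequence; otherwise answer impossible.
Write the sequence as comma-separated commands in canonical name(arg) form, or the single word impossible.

straight(4), arc(right, 3), spin(right)

key: position moved to (3,8) AND the heading swung to S — translation plus rotation needed
initial: (0, 1) facing up
t=1 straight(4) ⇒ (0, 5) facing up
t=2 arc(right, 3) ⇒ (3, 8) facing right
t=3 spin(right) ⇒ (3, 8) facing down
no other 3-command option fits: unique.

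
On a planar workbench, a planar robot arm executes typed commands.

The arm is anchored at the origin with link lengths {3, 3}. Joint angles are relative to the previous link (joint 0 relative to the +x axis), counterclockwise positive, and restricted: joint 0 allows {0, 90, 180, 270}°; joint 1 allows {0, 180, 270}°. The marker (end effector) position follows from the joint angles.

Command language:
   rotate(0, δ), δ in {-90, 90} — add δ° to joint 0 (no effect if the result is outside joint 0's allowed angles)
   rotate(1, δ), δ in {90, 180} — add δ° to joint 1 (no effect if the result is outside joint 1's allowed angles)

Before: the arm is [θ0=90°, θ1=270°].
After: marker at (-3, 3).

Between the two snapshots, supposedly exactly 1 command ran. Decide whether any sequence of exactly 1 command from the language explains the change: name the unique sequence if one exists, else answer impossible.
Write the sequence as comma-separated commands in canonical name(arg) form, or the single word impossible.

initial: [θ0=90°, θ1=270°]
[1] after rotate(0, 90): [θ0=180°, θ1=270°]
no other 1-command option fits: unique.

rotate(0, 90)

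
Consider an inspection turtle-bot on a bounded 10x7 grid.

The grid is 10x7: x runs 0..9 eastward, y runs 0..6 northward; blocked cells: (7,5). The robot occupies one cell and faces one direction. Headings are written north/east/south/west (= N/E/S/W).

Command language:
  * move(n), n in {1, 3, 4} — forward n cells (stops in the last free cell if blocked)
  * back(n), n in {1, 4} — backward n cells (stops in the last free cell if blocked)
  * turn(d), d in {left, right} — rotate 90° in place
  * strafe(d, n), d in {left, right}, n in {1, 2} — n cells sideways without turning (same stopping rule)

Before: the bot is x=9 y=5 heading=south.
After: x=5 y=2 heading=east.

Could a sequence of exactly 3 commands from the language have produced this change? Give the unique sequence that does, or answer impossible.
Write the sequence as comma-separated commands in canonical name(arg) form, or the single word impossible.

key: position moved to (5,2) AND the heading swung to E — translation plus rotation needed
from: x=9 y=5 heading=south
[1] after move(3): x=9 y=2 heading=south
[2] after turn(left): x=9 y=2 heading=east
[3] after back(4): x=5 y=2 heading=east
no rival 3-sequence matches.

move(3), turn(left), back(4)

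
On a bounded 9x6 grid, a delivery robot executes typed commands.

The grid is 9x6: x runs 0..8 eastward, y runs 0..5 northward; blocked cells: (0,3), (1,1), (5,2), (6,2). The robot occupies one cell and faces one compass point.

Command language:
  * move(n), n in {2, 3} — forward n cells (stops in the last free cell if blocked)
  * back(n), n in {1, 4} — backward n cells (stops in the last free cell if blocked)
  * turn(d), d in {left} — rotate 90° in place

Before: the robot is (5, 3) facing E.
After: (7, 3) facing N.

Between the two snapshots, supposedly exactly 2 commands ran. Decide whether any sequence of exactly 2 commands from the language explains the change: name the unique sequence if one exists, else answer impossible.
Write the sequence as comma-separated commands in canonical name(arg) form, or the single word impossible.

move(2), turn(left)

key: cell and facing (now N) both changed — the 2 commands mix motion and turning
initial: (5, 3) facing E
1. move(2) → (7, 3) facing E
2. turn(left) → (7, 3) facing N
uniquely the one of 25 2-step routes that fits.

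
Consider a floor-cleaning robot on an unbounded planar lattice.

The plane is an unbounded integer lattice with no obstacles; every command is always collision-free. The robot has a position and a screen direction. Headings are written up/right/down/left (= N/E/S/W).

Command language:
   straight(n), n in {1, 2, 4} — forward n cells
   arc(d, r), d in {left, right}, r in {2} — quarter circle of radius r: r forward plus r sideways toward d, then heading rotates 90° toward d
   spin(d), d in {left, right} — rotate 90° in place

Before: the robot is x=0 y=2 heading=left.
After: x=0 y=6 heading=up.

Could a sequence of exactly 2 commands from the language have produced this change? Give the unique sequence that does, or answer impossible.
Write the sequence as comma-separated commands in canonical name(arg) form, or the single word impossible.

key: position moved to (0,6) AND the heading swung to N — translation plus rotation needed
initial: x=0 y=2 heading=left
[1] after spin(right): x=0 y=2 heading=up
[2] after straight(4): x=0 y=6 heading=up
all 49 alternatives checked — unique.

spin(right), straight(4)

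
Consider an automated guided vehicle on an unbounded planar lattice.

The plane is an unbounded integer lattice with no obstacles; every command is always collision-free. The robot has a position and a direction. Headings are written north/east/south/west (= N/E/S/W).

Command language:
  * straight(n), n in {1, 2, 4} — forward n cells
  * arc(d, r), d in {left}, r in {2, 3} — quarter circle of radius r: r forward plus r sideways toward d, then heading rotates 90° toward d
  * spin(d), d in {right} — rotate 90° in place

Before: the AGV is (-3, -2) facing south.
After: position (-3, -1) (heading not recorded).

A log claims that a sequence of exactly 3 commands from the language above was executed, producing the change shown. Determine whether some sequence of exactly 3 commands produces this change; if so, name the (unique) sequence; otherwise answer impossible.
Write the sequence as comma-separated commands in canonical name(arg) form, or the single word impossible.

spin(right), spin(right), straight(1)

key: running straight(1) before spin(right) would end elsewhere — order is forced
t0: (-3, -2) facing south
step 1 (spin(right)): (-3, -2) facing west
step 2 (spin(right)): (-3, -2) facing north
step 3 (straight(1)): (-3, -1) facing north
no rival 3-sequence matches.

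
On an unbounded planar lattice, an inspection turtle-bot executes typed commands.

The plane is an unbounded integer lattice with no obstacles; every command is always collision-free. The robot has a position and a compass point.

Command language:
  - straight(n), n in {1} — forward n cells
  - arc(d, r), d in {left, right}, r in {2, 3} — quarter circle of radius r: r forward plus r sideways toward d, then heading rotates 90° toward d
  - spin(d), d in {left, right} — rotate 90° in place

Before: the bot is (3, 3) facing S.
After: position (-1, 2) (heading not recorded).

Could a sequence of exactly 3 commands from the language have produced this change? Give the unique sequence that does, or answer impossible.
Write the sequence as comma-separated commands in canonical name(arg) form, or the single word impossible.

key: running arc(right, 2) before straight(1) would end elsewhere — order is forced
initial: (3, 3) facing S
t=1 straight(1) ⇒ (3, 2) facing S
t=2 arc(right, 2) ⇒ (1, 0) facing W
t=3 arc(right, 2) ⇒ (-1, 2) facing N
all 343 alternatives checked — unique.

straight(1), arc(right, 2), arc(right, 2)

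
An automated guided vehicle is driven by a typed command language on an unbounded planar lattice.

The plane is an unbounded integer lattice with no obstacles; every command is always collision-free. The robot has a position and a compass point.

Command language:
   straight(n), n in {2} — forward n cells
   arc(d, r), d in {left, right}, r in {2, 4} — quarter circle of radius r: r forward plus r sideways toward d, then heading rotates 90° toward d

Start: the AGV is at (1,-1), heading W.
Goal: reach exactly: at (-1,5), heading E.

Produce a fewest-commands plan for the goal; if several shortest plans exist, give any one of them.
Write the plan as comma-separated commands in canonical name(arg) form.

arc(right, 4), arc(right, 2)

start: at (1,-1), heading W
step 1 (arc(right, 4)): at (-3,3), heading N
step 2 (arc(right, 2)): at (-1,5), heading E
minimal: 2 command(s), checked below 2.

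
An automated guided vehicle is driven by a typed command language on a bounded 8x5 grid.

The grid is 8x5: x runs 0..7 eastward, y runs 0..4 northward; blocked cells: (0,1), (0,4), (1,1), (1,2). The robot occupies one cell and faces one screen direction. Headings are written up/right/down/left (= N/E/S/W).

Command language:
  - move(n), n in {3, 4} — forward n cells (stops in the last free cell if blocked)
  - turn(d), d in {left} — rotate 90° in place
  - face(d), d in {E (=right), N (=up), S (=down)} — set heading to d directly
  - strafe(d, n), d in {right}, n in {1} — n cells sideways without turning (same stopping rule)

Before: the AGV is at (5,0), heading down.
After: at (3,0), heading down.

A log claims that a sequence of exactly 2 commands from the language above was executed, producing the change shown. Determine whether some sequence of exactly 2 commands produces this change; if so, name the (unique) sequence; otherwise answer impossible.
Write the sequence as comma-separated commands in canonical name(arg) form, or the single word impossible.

key: still facing S at the end — nothing in the sequence rotates
start: at (5,0), heading down
step 1 (strafe(right, 1)): at (4,0), heading down
step 2 (strafe(right, 1)): at (3,0), heading down
uniquely the one of 49 2-step routes that fits.

strafe(right, 1), strafe(right, 1)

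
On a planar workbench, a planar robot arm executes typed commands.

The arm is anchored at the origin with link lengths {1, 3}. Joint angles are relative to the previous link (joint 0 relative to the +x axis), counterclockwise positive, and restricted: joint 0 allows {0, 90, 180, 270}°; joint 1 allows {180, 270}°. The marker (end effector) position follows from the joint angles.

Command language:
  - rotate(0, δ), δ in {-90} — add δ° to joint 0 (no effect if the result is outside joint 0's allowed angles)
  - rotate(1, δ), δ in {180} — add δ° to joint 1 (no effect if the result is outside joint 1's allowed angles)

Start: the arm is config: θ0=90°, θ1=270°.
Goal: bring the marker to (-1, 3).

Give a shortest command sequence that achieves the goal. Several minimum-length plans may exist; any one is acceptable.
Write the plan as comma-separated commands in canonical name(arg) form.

rotate(0, -90), rotate(0, -90), rotate(0, -90)

start: config: θ0=90°, θ1=270°
step 1 (rotate(0, -90)): config: θ0=0°, θ1=270°
step 2 (rotate(0, -90)): config: θ0=270°, θ1=270°
step 3 (rotate(0, -90)): config: θ0=180°, θ1=270°
nothing shorter than 3 reaches the goal.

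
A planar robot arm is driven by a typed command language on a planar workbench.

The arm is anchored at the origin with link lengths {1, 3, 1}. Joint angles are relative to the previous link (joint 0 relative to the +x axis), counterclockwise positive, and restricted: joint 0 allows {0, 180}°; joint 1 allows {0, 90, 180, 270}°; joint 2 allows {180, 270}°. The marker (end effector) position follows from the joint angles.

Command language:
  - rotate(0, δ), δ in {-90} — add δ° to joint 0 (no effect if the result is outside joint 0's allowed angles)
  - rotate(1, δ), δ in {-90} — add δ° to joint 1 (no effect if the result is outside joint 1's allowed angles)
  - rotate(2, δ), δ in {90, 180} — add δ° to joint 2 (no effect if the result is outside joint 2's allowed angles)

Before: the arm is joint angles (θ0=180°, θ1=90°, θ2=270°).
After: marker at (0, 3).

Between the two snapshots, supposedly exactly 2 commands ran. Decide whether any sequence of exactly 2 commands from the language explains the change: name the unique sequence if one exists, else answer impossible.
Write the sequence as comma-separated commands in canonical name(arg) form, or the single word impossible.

t0: joint angles (θ0=180°, θ1=90°, θ2=270°)
t=1 rotate(1, -90) ⇒ joint angles (θ0=180°, θ1=0°, θ2=270°)
t=2 rotate(1, -90) ⇒ joint angles (θ0=180°, θ1=270°, θ2=270°)
all 16 alternatives checked — unique.

rotate(1, -90), rotate(1, -90)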